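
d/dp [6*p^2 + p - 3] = 12*p + 1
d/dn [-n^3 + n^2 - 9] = n*(2 - 3*n)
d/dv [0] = 0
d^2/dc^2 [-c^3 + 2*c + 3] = -6*c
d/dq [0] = 0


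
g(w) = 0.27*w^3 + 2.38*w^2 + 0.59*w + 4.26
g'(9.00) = 109.04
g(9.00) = 399.18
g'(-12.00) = 60.11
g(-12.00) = -126.66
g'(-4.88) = -3.35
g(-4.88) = 26.68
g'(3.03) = 22.45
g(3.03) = 35.41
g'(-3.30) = -6.30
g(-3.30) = 18.53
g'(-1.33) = -4.31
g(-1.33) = 7.05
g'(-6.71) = 5.12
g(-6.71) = 25.89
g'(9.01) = 109.23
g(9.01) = 400.27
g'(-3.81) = -5.79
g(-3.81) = 21.63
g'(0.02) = 0.69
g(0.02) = 4.27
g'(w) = 0.81*w^2 + 4.76*w + 0.59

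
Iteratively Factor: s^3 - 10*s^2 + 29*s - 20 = (s - 1)*(s^2 - 9*s + 20) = (s - 4)*(s - 1)*(s - 5)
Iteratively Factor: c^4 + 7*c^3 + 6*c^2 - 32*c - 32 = (c + 4)*(c^3 + 3*c^2 - 6*c - 8) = (c - 2)*(c + 4)*(c^2 + 5*c + 4) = (c - 2)*(c + 4)^2*(c + 1)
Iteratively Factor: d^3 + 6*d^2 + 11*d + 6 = (d + 2)*(d^2 + 4*d + 3) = (d + 2)*(d + 3)*(d + 1)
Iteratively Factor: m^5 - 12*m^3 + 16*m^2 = (m)*(m^4 - 12*m^2 + 16*m) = m*(m + 4)*(m^3 - 4*m^2 + 4*m) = m*(m - 2)*(m + 4)*(m^2 - 2*m) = m*(m - 2)^2*(m + 4)*(m)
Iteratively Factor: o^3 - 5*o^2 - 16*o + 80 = (o - 5)*(o^2 - 16) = (o - 5)*(o - 4)*(o + 4)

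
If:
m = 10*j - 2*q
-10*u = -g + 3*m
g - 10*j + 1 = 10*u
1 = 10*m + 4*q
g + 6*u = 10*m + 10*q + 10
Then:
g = 941/112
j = 11/140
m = -1/14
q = 3/7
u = 193/224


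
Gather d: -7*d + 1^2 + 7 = 8 - 7*d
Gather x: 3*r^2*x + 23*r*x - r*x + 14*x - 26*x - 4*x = x*(3*r^2 + 22*r - 16)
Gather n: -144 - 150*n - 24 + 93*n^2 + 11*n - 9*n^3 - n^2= -9*n^3 + 92*n^2 - 139*n - 168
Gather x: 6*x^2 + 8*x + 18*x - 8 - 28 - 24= 6*x^2 + 26*x - 60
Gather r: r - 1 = r - 1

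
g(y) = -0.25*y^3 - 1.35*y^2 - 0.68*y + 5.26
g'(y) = -0.75*y^2 - 2.7*y - 0.68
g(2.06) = -4.06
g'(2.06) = -9.42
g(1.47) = 0.55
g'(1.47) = -6.27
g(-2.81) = 2.06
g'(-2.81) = 0.98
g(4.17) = -39.18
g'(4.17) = -24.98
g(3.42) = -22.86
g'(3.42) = -18.69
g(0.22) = 5.04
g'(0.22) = -1.31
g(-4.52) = 3.84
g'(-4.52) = -3.80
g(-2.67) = 2.21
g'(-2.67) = 1.18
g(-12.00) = 251.02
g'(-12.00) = -76.28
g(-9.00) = 84.28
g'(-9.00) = -37.13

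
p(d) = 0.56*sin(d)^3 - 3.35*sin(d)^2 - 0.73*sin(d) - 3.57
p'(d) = 1.68*sin(d)^2*cos(d) - 6.7*sin(d)*cos(d) - 0.73*cos(d)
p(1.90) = -6.79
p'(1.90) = 1.80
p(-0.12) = -3.53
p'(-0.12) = 0.10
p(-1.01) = -5.69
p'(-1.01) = 3.27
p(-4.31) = -6.64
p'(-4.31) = 2.14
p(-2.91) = -3.59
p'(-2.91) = -0.87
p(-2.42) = -4.71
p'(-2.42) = -3.33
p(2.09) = -6.36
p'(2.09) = 2.62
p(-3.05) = -3.53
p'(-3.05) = 0.10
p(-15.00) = -4.67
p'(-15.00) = -3.30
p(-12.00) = -4.84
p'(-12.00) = -3.24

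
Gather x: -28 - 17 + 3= -42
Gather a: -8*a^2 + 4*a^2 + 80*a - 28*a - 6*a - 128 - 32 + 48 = -4*a^2 + 46*a - 112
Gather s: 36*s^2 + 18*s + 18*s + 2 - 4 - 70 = 36*s^2 + 36*s - 72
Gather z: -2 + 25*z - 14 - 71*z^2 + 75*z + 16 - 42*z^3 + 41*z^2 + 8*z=-42*z^3 - 30*z^2 + 108*z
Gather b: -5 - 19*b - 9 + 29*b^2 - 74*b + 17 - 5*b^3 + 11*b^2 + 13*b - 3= -5*b^3 + 40*b^2 - 80*b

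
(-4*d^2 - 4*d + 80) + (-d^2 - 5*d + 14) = -5*d^2 - 9*d + 94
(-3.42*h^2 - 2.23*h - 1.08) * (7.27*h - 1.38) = -24.8634*h^3 - 11.4925*h^2 - 4.7742*h + 1.4904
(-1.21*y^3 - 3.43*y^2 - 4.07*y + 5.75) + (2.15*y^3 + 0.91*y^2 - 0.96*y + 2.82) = 0.94*y^3 - 2.52*y^2 - 5.03*y + 8.57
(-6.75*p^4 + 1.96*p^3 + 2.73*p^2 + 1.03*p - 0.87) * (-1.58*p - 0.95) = 10.665*p^5 + 3.3157*p^4 - 6.1754*p^3 - 4.2209*p^2 + 0.3961*p + 0.8265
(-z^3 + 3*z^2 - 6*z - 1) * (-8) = 8*z^3 - 24*z^2 + 48*z + 8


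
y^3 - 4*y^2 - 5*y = y*(y - 5)*(y + 1)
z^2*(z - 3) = z^3 - 3*z^2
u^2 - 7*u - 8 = (u - 8)*(u + 1)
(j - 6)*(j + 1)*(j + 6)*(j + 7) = j^4 + 8*j^3 - 29*j^2 - 288*j - 252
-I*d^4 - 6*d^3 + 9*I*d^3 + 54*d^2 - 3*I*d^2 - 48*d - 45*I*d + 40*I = (d - 8)*(d - 5*I)*(d - I)*(-I*d + I)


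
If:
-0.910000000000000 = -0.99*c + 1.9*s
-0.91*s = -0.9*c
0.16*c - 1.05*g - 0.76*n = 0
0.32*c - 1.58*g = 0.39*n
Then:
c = -1.02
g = -0.23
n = 0.11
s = -1.01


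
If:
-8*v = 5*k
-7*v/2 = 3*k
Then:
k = 0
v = 0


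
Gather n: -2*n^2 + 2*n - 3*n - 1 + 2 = -2*n^2 - n + 1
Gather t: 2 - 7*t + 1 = 3 - 7*t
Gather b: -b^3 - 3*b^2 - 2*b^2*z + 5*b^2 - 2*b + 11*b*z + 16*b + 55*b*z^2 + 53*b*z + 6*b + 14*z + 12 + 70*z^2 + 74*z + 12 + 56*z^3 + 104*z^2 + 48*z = -b^3 + b^2*(2 - 2*z) + b*(55*z^2 + 64*z + 20) + 56*z^3 + 174*z^2 + 136*z + 24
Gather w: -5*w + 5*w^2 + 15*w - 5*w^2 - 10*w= 0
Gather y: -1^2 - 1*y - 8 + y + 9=0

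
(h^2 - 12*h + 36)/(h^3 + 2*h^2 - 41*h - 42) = (h - 6)/(h^2 + 8*h + 7)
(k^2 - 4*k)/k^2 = (k - 4)/k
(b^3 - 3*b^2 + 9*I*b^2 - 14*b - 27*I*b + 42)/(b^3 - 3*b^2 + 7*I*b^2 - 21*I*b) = (b + 2*I)/b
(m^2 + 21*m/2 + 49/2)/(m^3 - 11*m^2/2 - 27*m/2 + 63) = (m + 7)/(m^2 - 9*m + 18)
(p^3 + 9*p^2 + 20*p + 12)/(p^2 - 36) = (p^2 + 3*p + 2)/(p - 6)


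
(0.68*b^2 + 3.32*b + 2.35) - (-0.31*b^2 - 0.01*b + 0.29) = 0.99*b^2 + 3.33*b + 2.06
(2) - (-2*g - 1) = 2*g + 3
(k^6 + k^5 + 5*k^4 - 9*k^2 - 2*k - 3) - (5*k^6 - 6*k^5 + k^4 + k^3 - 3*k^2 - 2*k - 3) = -4*k^6 + 7*k^5 + 4*k^4 - k^3 - 6*k^2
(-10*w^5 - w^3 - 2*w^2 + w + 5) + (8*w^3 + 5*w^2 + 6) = -10*w^5 + 7*w^3 + 3*w^2 + w + 11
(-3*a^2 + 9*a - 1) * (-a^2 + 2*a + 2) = 3*a^4 - 15*a^3 + 13*a^2 + 16*a - 2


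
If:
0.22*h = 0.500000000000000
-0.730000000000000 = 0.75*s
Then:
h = 2.27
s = -0.97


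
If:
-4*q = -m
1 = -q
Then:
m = -4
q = -1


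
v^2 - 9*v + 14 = (v - 7)*(v - 2)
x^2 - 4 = (x - 2)*(x + 2)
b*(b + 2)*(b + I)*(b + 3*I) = b^4 + 2*b^3 + 4*I*b^3 - 3*b^2 + 8*I*b^2 - 6*b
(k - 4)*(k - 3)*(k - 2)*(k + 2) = k^4 - 7*k^3 + 8*k^2 + 28*k - 48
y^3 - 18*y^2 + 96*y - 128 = (y - 8)^2*(y - 2)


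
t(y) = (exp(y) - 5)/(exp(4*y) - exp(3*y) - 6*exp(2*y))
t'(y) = (exp(y) - 5)*(-4*exp(4*y) + 3*exp(3*y) + 12*exp(2*y))/(exp(4*y) - exp(3*y) - 6*exp(2*y))^2 + exp(y)/(exp(4*y) - exp(3*y) - 6*exp(2*y)) = ((exp(y) - 5)*(-4*exp(2*y) + 3*exp(y) + 12) - (-exp(2*y) + exp(y) + 6)*exp(y))*exp(-2*y)/(-exp(2*y) + exp(y) + 6)^2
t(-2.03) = 46.17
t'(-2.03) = -94.31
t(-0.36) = 1.42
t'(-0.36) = -3.01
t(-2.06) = 49.08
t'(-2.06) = -100.21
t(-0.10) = 0.82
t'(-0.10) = -1.73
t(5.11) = 0.00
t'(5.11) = -0.00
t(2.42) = 0.00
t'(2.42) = -0.00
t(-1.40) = 12.64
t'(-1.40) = -26.18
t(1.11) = -1.23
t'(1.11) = 114.12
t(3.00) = 0.00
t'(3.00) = 0.00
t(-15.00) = 8905394485737.49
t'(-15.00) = -17810789970341.02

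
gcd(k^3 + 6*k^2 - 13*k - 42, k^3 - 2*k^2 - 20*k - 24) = k + 2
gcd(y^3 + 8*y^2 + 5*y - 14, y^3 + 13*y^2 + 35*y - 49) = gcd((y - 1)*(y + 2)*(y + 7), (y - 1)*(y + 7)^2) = y^2 + 6*y - 7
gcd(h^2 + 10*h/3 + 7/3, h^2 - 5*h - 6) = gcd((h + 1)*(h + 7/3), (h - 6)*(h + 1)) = h + 1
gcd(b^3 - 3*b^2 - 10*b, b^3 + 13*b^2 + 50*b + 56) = b + 2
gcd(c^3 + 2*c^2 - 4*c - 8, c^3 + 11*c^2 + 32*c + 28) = c^2 + 4*c + 4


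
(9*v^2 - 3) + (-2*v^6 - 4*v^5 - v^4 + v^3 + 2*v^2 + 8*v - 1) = -2*v^6 - 4*v^5 - v^4 + v^3 + 11*v^2 + 8*v - 4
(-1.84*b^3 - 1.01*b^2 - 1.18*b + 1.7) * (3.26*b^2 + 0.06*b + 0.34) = -5.9984*b^5 - 3.403*b^4 - 4.533*b^3 + 5.1278*b^2 - 0.2992*b + 0.578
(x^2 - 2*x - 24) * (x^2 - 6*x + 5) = x^4 - 8*x^3 - 7*x^2 + 134*x - 120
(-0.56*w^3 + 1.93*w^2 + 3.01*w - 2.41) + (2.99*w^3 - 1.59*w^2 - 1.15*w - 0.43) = 2.43*w^3 + 0.34*w^2 + 1.86*w - 2.84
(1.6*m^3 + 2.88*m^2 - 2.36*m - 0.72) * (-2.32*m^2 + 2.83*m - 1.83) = -3.712*m^5 - 2.1536*m^4 + 10.6976*m^3 - 10.2788*m^2 + 2.2812*m + 1.3176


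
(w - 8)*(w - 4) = w^2 - 12*w + 32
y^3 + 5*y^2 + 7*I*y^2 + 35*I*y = y*(y + 5)*(y + 7*I)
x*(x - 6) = x^2 - 6*x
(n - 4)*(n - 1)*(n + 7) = n^3 + 2*n^2 - 31*n + 28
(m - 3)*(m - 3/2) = m^2 - 9*m/2 + 9/2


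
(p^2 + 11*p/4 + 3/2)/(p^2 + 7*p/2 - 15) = (4*p^2 + 11*p + 6)/(2*(2*p^2 + 7*p - 30))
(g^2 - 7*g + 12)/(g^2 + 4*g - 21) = (g - 4)/(g + 7)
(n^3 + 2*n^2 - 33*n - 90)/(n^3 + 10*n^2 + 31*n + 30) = (n - 6)/(n + 2)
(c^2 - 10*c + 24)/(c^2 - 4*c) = (c - 6)/c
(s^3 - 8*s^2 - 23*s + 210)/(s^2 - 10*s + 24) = (s^2 - 2*s - 35)/(s - 4)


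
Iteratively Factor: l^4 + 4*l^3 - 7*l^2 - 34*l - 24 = (l + 2)*(l^3 + 2*l^2 - 11*l - 12) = (l + 2)*(l + 4)*(l^2 - 2*l - 3) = (l + 1)*(l + 2)*(l + 4)*(l - 3)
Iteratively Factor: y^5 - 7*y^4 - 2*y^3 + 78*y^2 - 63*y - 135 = (y + 1)*(y^4 - 8*y^3 + 6*y^2 + 72*y - 135) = (y - 3)*(y + 1)*(y^3 - 5*y^2 - 9*y + 45) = (y - 3)^2*(y + 1)*(y^2 - 2*y - 15) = (y - 3)^2*(y + 1)*(y + 3)*(y - 5)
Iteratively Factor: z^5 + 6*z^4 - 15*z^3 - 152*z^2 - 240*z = (z - 5)*(z^4 + 11*z^3 + 40*z^2 + 48*z) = (z - 5)*(z + 3)*(z^3 + 8*z^2 + 16*z) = (z - 5)*(z + 3)*(z + 4)*(z^2 + 4*z) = z*(z - 5)*(z + 3)*(z + 4)*(z + 4)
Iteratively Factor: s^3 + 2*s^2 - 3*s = (s + 3)*(s^2 - s) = (s - 1)*(s + 3)*(s)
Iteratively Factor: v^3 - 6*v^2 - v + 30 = (v - 5)*(v^2 - v - 6) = (v - 5)*(v - 3)*(v + 2)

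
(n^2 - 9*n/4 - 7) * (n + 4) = n^3 + 7*n^2/4 - 16*n - 28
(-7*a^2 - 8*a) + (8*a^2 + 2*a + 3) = a^2 - 6*a + 3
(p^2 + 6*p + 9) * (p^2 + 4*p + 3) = p^4 + 10*p^3 + 36*p^2 + 54*p + 27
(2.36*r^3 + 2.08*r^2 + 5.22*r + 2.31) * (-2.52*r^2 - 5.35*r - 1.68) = -5.9472*r^5 - 17.8676*r^4 - 28.2472*r^3 - 37.2426*r^2 - 21.1281*r - 3.8808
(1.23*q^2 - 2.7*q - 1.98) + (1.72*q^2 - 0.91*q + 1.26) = 2.95*q^2 - 3.61*q - 0.72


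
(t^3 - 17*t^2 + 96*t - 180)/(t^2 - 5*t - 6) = (t^2 - 11*t + 30)/(t + 1)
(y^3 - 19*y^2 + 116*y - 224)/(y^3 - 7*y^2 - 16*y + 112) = (y - 8)/(y + 4)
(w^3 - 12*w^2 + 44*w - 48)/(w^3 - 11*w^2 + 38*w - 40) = (w - 6)/(w - 5)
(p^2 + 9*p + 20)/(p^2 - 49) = (p^2 + 9*p + 20)/(p^2 - 49)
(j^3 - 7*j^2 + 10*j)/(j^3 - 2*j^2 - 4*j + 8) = j*(j - 5)/(j^2 - 4)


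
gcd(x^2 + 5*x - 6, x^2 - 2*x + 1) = x - 1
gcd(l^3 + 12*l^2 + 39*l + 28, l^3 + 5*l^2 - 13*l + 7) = l + 7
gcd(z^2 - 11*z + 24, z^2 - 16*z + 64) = z - 8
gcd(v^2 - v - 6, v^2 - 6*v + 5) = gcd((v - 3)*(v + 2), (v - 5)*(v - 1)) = 1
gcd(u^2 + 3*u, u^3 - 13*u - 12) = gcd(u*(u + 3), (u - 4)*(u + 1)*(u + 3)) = u + 3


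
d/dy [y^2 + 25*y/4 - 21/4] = 2*y + 25/4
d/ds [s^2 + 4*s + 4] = 2*s + 4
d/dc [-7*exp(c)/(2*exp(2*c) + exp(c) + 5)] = (14*exp(2*c) - 35)*exp(c)/(4*exp(4*c) + 4*exp(3*c) + 21*exp(2*c) + 10*exp(c) + 25)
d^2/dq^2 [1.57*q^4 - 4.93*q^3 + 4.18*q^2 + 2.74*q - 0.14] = 18.84*q^2 - 29.58*q + 8.36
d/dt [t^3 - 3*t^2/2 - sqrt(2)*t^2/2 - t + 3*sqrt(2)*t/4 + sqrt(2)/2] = 3*t^2 - 3*t - sqrt(2)*t - 1 + 3*sqrt(2)/4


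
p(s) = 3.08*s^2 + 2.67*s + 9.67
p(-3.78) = 43.59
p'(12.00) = 76.59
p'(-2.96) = -15.56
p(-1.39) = 11.91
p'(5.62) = 37.29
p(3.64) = 60.20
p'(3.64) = 25.09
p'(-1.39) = -5.89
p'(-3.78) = -20.61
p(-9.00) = 235.12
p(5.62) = 121.96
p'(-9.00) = -52.77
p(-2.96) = 28.75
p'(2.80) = 19.92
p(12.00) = 485.23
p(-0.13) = 9.37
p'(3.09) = 21.70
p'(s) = 6.16*s + 2.67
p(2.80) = 41.29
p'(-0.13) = 1.87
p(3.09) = 47.33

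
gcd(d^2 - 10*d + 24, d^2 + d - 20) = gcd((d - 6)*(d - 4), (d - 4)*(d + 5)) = d - 4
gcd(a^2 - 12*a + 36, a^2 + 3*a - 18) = 1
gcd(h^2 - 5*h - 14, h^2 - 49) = h - 7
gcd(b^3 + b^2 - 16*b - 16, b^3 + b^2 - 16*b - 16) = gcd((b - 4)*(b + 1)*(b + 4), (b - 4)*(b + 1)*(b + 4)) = b^3 + b^2 - 16*b - 16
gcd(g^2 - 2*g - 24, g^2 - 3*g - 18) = g - 6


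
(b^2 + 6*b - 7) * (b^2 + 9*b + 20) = b^4 + 15*b^3 + 67*b^2 + 57*b - 140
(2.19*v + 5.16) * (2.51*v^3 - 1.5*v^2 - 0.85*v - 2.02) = 5.4969*v^4 + 9.6666*v^3 - 9.6015*v^2 - 8.8098*v - 10.4232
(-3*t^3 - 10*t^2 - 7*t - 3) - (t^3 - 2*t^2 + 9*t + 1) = -4*t^3 - 8*t^2 - 16*t - 4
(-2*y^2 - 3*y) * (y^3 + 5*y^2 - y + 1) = -2*y^5 - 13*y^4 - 13*y^3 + y^2 - 3*y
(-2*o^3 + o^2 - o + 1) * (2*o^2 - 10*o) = -4*o^5 + 22*o^4 - 12*o^3 + 12*o^2 - 10*o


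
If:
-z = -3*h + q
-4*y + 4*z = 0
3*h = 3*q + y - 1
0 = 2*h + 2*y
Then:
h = 1/8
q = 1/2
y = -1/8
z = -1/8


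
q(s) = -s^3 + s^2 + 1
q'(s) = -3*s^2 + 2*s = s*(2 - 3*s)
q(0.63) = 1.15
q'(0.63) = 0.07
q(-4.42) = 106.89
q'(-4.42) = -67.45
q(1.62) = -0.63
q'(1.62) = -4.63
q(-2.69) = 27.70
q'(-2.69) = -27.09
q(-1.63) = 7.99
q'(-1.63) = -11.23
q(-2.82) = 31.38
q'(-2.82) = -29.50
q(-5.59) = 206.92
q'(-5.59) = -104.92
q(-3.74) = 67.30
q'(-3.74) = -49.44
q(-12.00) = 1873.00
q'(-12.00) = -456.00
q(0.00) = 1.00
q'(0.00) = 0.00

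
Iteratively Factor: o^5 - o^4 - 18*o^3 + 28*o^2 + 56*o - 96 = (o - 3)*(o^4 + 2*o^3 - 12*o^2 - 8*o + 32) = (o - 3)*(o + 4)*(o^3 - 2*o^2 - 4*o + 8) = (o - 3)*(o + 2)*(o + 4)*(o^2 - 4*o + 4) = (o - 3)*(o - 2)*(o + 2)*(o + 4)*(o - 2)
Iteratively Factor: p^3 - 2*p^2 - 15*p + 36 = (p - 3)*(p^2 + p - 12) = (p - 3)*(p + 4)*(p - 3)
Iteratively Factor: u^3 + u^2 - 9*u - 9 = (u + 3)*(u^2 - 2*u - 3) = (u - 3)*(u + 3)*(u + 1)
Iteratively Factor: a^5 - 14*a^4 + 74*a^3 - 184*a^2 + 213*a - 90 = (a - 3)*(a^4 - 11*a^3 + 41*a^2 - 61*a + 30) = (a - 3)^2*(a^3 - 8*a^2 + 17*a - 10) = (a - 3)^2*(a - 2)*(a^2 - 6*a + 5) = (a - 5)*(a - 3)^2*(a - 2)*(a - 1)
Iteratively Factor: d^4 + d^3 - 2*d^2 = (d)*(d^3 + d^2 - 2*d) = d^2*(d^2 + d - 2) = d^2*(d - 1)*(d + 2)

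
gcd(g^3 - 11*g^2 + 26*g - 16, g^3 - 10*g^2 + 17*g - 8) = g^2 - 9*g + 8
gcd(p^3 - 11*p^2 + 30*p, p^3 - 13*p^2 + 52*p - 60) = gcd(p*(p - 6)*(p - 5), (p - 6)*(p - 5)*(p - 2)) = p^2 - 11*p + 30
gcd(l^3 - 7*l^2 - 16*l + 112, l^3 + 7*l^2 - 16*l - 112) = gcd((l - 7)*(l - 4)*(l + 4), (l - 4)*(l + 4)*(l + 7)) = l^2 - 16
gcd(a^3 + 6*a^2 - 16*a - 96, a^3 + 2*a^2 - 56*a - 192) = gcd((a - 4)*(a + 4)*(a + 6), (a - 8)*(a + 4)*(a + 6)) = a^2 + 10*a + 24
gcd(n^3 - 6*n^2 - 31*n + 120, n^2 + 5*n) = n + 5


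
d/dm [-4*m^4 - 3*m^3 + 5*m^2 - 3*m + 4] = -16*m^3 - 9*m^2 + 10*m - 3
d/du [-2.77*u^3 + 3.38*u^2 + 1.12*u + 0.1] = -8.31*u^2 + 6.76*u + 1.12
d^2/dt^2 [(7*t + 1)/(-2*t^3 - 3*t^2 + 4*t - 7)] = 2*(-84*t^5 - 150*t^4 - 167*t^3 + 585*t^2 + 519*t - 191)/(8*t^9 + 36*t^8 + 6*t^7 - 33*t^6 + 240*t^5 - 3*t^4 - 274*t^3 + 777*t^2 - 588*t + 343)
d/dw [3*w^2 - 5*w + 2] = 6*w - 5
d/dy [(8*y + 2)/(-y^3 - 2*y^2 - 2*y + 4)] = 2*(8*y^3 + 11*y^2 + 4*y + 18)/(y^6 + 4*y^5 + 8*y^4 - 12*y^2 - 16*y + 16)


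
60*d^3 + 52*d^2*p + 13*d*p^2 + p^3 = (2*d + p)*(5*d + p)*(6*d + p)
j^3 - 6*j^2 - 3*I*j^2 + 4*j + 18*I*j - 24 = (j - 6)*(j - 4*I)*(j + I)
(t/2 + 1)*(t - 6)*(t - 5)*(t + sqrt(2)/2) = t^4/2 - 9*t^3/2 + sqrt(2)*t^3/4 - 9*sqrt(2)*t^2/4 + 4*t^2 + 2*sqrt(2)*t + 30*t + 15*sqrt(2)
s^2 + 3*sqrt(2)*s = s*(s + 3*sqrt(2))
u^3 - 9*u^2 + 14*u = u*(u - 7)*(u - 2)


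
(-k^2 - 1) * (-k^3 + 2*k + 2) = k^5 - k^3 - 2*k^2 - 2*k - 2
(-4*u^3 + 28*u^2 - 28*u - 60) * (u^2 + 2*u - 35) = -4*u^5 + 20*u^4 + 168*u^3 - 1096*u^2 + 860*u + 2100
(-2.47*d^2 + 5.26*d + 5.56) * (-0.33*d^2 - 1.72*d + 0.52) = 0.8151*d^4 + 2.5126*d^3 - 12.1664*d^2 - 6.828*d + 2.8912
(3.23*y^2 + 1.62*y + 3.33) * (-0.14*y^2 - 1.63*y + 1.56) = -0.4522*y^4 - 5.4917*y^3 + 1.932*y^2 - 2.9007*y + 5.1948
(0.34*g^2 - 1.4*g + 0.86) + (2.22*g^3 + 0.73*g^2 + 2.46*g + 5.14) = 2.22*g^3 + 1.07*g^2 + 1.06*g + 6.0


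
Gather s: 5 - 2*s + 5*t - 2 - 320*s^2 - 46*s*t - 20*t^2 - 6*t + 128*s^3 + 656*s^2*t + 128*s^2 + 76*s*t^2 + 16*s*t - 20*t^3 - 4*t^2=128*s^3 + s^2*(656*t - 192) + s*(76*t^2 - 30*t - 2) - 20*t^3 - 24*t^2 - t + 3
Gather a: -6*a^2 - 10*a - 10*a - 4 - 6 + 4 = -6*a^2 - 20*a - 6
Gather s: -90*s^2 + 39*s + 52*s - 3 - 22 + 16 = -90*s^2 + 91*s - 9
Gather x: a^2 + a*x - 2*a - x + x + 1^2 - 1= a^2 + a*x - 2*a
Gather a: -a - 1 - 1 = -a - 2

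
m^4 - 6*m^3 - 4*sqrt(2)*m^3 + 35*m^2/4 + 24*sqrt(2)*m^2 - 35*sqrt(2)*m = m*(m - 7/2)*(m - 5/2)*(m - 4*sqrt(2))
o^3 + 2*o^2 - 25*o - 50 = (o - 5)*(o + 2)*(o + 5)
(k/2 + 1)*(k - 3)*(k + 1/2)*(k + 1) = k^4/2 + k^3/4 - 7*k^2/2 - 19*k/4 - 3/2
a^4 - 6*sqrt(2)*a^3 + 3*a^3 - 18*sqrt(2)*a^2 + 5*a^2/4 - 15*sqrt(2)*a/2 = a*(a + 1/2)*(a + 5/2)*(a - 6*sqrt(2))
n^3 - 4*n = n*(n - 2)*(n + 2)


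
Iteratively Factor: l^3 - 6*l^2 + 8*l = (l - 2)*(l^2 - 4*l) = l*(l - 2)*(l - 4)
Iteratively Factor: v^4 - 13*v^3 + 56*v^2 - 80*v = (v)*(v^3 - 13*v^2 + 56*v - 80) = v*(v - 4)*(v^2 - 9*v + 20) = v*(v - 5)*(v - 4)*(v - 4)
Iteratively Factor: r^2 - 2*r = (r - 2)*(r)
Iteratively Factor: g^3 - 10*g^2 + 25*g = (g - 5)*(g^2 - 5*g) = g*(g - 5)*(g - 5)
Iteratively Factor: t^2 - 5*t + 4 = (t - 1)*(t - 4)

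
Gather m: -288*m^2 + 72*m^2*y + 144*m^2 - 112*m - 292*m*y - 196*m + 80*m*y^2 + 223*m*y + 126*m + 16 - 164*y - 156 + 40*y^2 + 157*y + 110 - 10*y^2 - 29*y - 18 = m^2*(72*y - 144) + m*(80*y^2 - 69*y - 182) + 30*y^2 - 36*y - 48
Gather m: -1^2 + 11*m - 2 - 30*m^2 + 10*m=-30*m^2 + 21*m - 3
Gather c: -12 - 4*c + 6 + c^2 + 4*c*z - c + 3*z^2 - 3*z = c^2 + c*(4*z - 5) + 3*z^2 - 3*z - 6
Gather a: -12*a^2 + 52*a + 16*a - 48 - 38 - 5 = -12*a^2 + 68*a - 91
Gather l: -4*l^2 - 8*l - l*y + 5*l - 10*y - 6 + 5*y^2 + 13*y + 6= -4*l^2 + l*(-y - 3) + 5*y^2 + 3*y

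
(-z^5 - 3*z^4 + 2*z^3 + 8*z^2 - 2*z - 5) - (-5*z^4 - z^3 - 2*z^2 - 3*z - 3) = -z^5 + 2*z^4 + 3*z^3 + 10*z^2 + z - 2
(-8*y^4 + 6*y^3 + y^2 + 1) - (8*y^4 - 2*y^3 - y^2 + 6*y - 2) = -16*y^4 + 8*y^3 + 2*y^2 - 6*y + 3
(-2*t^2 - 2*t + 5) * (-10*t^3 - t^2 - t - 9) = 20*t^5 + 22*t^4 - 46*t^3 + 15*t^2 + 13*t - 45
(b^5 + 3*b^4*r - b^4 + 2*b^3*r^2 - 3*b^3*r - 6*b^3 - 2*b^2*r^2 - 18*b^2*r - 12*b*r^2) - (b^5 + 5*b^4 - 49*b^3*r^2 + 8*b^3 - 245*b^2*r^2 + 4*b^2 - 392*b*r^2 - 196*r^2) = 3*b^4*r - 6*b^4 + 51*b^3*r^2 - 3*b^3*r - 14*b^3 + 243*b^2*r^2 - 18*b^2*r - 4*b^2 + 380*b*r^2 + 196*r^2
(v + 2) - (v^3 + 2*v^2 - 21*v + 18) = -v^3 - 2*v^2 + 22*v - 16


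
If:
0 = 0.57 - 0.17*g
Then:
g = 3.35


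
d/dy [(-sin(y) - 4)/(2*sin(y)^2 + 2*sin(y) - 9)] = (16*sin(y) - cos(2*y) + 18)*cos(y)/(2*sin(y) - cos(2*y) - 8)^2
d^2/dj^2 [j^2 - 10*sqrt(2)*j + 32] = 2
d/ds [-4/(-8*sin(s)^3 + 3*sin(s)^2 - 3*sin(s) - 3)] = 12*(-8*sin(s)^2 + 2*sin(s) - 1)*cos(s)/(8*sin(s)^3 - 3*sin(s)^2 + 3*sin(s) + 3)^2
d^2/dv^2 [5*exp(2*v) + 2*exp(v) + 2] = (20*exp(v) + 2)*exp(v)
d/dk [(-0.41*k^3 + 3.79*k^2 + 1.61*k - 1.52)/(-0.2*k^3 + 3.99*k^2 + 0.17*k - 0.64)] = (-2.77555756156289e-17*k^5 - 0.8779*k^4 + 0.504600000000003*k^3 - 5.9044*k^2 + 7.2784*k - 0.772)/(0.04*k^6 - 1.596*k^5 + 15.8521*k^4 + 1.6126*k^3 - 5.0783*k^2 - 0.2176*k + 0.4096)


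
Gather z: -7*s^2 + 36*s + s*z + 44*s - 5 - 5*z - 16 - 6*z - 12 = -7*s^2 + 80*s + z*(s - 11) - 33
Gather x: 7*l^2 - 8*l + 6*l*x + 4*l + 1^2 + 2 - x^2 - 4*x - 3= 7*l^2 - 4*l - x^2 + x*(6*l - 4)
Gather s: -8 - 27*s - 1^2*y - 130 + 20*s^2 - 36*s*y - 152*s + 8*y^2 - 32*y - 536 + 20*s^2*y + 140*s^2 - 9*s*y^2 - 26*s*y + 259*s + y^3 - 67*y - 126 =s^2*(20*y + 160) + s*(-9*y^2 - 62*y + 80) + y^3 + 8*y^2 - 100*y - 800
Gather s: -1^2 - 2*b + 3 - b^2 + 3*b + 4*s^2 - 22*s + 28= -b^2 + b + 4*s^2 - 22*s + 30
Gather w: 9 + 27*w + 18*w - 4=45*w + 5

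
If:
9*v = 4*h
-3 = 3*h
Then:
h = -1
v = -4/9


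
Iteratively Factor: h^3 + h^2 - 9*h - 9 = (h + 1)*(h^2 - 9) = (h + 1)*(h + 3)*(h - 3)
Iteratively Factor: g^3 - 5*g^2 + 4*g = (g - 4)*(g^2 - g) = g*(g - 4)*(g - 1)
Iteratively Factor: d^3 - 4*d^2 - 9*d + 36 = (d - 4)*(d^2 - 9) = (d - 4)*(d - 3)*(d + 3)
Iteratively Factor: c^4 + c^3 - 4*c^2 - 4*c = (c + 1)*(c^3 - 4*c) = (c - 2)*(c + 1)*(c^2 + 2*c) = (c - 2)*(c + 1)*(c + 2)*(c)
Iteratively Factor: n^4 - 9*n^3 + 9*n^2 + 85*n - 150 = (n - 2)*(n^3 - 7*n^2 - 5*n + 75) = (n - 2)*(n + 3)*(n^2 - 10*n + 25) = (n - 5)*(n - 2)*(n + 3)*(n - 5)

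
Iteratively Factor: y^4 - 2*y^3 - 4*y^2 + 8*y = (y + 2)*(y^3 - 4*y^2 + 4*y) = y*(y + 2)*(y^2 - 4*y + 4) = y*(y - 2)*(y + 2)*(y - 2)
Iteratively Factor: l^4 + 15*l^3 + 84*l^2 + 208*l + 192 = (l + 4)*(l^3 + 11*l^2 + 40*l + 48) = (l + 3)*(l + 4)*(l^2 + 8*l + 16) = (l + 3)*(l + 4)^2*(l + 4)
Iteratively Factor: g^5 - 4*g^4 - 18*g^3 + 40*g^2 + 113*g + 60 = (g + 1)*(g^4 - 5*g^3 - 13*g^2 + 53*g + 60) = (g + 1)*(g + 3)*(g^3 - 8*g^2 + 11*g + 20) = (g + 1)^2*(g + 3)*(g^2 - 9*g + 20) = (g - 4)*(g + 1)^2*(g + 3)*(g - 5)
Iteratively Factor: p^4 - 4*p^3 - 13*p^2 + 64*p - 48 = (p + 4)*(p^3 - 8*p^2 + 19*p - 12) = (p - 1)*(p + 4)*(p^2 - 7*p + 12) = (p - 4)*(p - 1)*(p + 4)*(p - 3)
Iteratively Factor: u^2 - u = (u)*(u - 1)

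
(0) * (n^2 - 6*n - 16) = 0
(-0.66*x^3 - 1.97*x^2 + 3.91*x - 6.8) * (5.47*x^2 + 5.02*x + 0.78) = -3.6102*x^5 - 14.0891*x^4 + 10.9835*x^3 - 19.1044*x^2 - 31.0862*x - 5.304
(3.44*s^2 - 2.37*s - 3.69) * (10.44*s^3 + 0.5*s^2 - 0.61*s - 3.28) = 35.9136*s^5 - 23.0228*s^4 - 41.807*s^3 - 11.6825*s^2 + 10.0245*s + 12.1032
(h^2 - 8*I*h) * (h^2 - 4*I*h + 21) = h^4 - 12*I*h^3 - 11*h^2 - 168*I*h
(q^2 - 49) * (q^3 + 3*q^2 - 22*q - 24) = q^5 + 3*q^4 - 71*q^3 - 171*q^2 + 1078*q + 1176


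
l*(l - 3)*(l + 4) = l^3 + l^2 - 12*l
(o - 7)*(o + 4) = o^2 - 3*o - 28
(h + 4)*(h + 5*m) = h^2 + 5*h*m + 4*h + 20*m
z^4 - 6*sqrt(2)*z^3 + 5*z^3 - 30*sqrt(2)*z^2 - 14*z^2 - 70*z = z*(z + 5)*(z - 7*sqrt(2))*(z + sqrt(2))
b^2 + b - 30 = (b - 5)*(b + 6)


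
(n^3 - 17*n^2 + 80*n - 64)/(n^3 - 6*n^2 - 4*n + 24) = (n^3 - 17*n^2 + 80*n - 64)/(n^3 - 6*n^2 - 4*n + 24)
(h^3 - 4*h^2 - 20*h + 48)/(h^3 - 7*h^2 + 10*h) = (h^2 - 2*h - 24)/(h*(h - 5))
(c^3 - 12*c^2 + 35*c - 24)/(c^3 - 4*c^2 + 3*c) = (c - 8)/c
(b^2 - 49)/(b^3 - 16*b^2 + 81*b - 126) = (b + 7)/(b^2 - 9*b + 18)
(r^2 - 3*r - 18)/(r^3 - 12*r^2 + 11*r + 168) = (r - 6)/(r^2 - 15*r + 56)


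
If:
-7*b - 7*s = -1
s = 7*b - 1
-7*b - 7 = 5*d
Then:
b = 1/7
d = -8/5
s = 0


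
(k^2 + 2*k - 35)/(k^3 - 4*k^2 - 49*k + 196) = (k - 5)/(k^2 - 11*k + 28)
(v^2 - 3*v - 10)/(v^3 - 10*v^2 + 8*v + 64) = (v - 5)/(v^2 - 12*v + 32)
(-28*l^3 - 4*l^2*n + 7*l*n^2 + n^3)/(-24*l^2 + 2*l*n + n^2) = (-28*l^3 - 4*l^2*n + 7*l*n^2 + n^3)/(-24*l^2 + 2*l*n + n^2)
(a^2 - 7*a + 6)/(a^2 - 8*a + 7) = (a - 6)/(a - 7)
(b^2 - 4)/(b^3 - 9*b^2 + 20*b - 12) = (b + 2)/(b^2 - 7*b + 6)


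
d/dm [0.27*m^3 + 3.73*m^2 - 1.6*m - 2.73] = 0.81*m^2 + 7.46*m - 1.6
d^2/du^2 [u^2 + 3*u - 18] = 2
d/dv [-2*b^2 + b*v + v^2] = b + 2*v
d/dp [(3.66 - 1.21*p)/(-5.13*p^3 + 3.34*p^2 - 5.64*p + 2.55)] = (-12.4146*p^3 + 60.3688*p^2 - 24.4488*p + 17.5569)/(26.3169*p^6 - 34.2684*p^5 + 69.022*p^4 - 63.8382*p^3 + 48.8436*p^2 - 28.764*p + 6.5025)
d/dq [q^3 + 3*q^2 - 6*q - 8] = 3*q^2 + 6*q - 6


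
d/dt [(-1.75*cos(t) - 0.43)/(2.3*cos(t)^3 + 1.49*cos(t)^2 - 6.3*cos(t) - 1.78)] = -(8.05*cos(t)^3 + 5.5745*cos(t)^2 + 1.2814*cos(t) + 0.406)*sin(t)/(2.3*cos(t)^3 + 1.49*cos(t)^2 - 6.3*cos(t) - 1.78)^2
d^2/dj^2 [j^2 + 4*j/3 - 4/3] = 2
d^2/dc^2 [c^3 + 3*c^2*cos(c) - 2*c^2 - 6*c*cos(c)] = -3*c^2*cos(c) - 12*c*sin(c) + 6*c*cos(c) + 6*c + 12*sin(c) + 6*cos(c) - 4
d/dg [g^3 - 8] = 3*g^2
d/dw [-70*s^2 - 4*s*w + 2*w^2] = -4*s + 4*w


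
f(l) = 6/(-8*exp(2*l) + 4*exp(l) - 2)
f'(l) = 6*(16*exp(2*l) - 4*exp(l))/(-8*exp(2*l) + 4*exp(l) - 2)^2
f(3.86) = -0.00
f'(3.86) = 0.00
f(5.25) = -0.00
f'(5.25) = 0.00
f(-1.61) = -3.95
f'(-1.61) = -0.42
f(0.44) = -0.40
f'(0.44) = 0.85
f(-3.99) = -3.11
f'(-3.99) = -0.11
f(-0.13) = -1.29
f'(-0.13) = 2.44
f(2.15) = -0.01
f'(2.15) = 0.02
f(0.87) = -0.16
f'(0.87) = 0.34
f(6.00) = 0.00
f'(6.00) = 0.00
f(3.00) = 0.00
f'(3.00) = 0.00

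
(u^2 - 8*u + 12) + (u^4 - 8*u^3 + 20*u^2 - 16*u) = u^4 - 8*u^3 + 21*u^2 - 24*u + 12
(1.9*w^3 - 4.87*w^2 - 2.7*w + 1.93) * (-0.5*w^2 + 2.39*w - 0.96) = -0.95*w^5 + 6.976*w^4 - 12.1133*w^3 - 2.7428*w^2 + 7.2047*w - 1.8528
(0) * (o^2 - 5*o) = 0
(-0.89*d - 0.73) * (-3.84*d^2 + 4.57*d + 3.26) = 3.4176*d^3 - 1.2641*d^2 - 6.2375*d - 2.3798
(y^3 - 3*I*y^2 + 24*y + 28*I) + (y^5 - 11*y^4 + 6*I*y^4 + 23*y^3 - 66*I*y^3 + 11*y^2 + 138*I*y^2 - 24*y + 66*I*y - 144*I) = y^5 - 11*y^4 + 6*I*y^4 + 24*y^3 - 66*I*y^3 + 11*y^2 + 135*I*y^2 + 66*I*y - 116*I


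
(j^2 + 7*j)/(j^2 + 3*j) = (j + 7)/(j + 3)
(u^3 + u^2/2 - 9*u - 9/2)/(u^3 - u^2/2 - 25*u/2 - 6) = (u - 3)/(u - 4)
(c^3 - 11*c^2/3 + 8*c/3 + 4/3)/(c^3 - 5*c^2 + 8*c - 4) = (c + 1/3)/(c - 1)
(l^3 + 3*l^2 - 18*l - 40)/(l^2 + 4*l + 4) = (l^2 + l - 20)/(l + 2)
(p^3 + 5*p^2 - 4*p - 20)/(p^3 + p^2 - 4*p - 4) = (p + 5)/(p + 1)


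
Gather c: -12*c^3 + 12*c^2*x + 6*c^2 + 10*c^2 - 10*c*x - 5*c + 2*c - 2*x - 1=-12*c^3 + c^2*(12*x + 16) + c*(-10*x - 3) - 2*x - 1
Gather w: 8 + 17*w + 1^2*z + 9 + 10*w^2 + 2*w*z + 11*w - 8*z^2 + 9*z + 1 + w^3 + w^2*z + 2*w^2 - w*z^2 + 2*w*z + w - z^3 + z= w^3 + w^2*(z + 12) + w*(-z^2 + 4*z + 29) - z^3 - 8*z^2 + 11*z + 18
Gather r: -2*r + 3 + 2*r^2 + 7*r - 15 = 2*r^2 + 5*r - 12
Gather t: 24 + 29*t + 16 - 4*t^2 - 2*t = -4*t^2 + 27*t + 40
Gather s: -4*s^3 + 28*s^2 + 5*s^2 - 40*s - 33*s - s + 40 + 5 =-4*s^3 + 33*s^2 - 74*s + 45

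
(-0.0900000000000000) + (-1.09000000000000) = -1.18000000000000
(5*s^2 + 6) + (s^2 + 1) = 6*s^2 + 7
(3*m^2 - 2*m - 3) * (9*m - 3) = 27*m^3 - 27*m^2 - 21*m + 9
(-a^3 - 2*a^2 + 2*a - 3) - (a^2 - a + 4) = -a^3 - 3*a^2 + 3*a - 7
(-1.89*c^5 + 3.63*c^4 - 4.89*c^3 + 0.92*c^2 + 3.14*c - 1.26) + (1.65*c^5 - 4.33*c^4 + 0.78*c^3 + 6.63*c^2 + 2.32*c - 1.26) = -0.24*c^5 - 0.7*c^4 - 4.11*c^3 + 7.55*c^2 + 5.46*c - 2.52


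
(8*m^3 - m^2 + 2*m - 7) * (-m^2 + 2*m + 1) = -8*m^5 + 17*m^4 + 4*m^3 + 10*m^2 - 12*m - 7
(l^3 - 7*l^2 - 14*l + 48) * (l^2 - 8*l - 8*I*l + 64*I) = l^5 - 15*l^4 - 8*I*l^4 + 42*l^3 + 120*I*l^3 + 160*l^2 - 336*I*l^2 - 384*l - 1280*I*l + 3072*I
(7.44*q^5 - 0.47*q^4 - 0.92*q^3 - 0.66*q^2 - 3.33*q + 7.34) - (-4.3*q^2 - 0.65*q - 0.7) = 7.44*q^5 - 0.47*q^4 - 0.92*q^3 + 3.64*q^2 - 2.68*q + 8.04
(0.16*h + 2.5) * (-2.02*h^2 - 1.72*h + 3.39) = -0.3232*h^3 - 5.3252*h^2 - 3.7576*h + 8.475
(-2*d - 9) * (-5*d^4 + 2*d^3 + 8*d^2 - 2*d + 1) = 10*d^5 + 41*d^4 - 34*d^3 - 68*d^2 + 16*d - 9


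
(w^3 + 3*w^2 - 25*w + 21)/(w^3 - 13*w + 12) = (w + 7)/(w + 4)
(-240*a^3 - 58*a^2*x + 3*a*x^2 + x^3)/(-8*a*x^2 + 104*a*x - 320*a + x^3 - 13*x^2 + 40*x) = (30*a^2 + 11*a*x + x^2)/(x^2 - 13*x + 40)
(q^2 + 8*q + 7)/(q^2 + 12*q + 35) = (q + 1)/(q + 5)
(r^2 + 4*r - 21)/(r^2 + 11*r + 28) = (r - 3)/(r + 4)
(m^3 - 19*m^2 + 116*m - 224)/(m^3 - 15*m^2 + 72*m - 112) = (m - 8)/(m - 4)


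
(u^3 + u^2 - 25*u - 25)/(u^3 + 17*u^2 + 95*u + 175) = (u^2 - 4*u - 5)/(u^2 + 12*u + 35)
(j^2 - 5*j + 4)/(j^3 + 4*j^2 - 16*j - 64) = (j - 1)/(j^2 + 8*j + 16)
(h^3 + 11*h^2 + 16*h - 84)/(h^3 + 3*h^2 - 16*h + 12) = (h + 7)/(h - 1)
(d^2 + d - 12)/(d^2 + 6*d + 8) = (d - 3)/(d + 2)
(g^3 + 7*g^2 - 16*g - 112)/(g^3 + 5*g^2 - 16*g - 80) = (g + 7)/(g + 5)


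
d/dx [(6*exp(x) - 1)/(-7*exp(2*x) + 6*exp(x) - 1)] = (42*exp(x) - 14)*exp(2*x)/(49*exp(4*x) - 84*exp(3*x) + 50*exp(2*x) - 12*exp(x) + 1)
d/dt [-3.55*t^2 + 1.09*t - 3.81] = 1.09 - 7.1*t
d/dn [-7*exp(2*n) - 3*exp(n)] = (-14*exp(n) - 3)*exp(n)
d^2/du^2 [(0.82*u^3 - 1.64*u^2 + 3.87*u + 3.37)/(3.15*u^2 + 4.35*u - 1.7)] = (-1.4210854715202e-14*u^5 - 1.4210854715202e-14*u^4 + 161.55945*u^3 + 111.55635*u^2 + 415.62645*u + 211.38845)/(31.255875*u^6 + 129.488625*u^5 + 128.212875*u^4 - 57.452625*u^3 - 69.19425*u^2 + 37.7145*u - 4.913)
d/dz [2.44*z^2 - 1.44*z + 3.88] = 4.88*z - 1.44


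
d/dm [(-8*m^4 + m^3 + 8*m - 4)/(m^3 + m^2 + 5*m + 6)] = (-8*m^6 - 16*m^5 - 119*m^4 - 198*m^3 + 22*m^2 + 8*m + 68)/(m^6 + 2*m^5 + 11*m^4 + 22*m^3 + 37*m^2 + 60*m + 36)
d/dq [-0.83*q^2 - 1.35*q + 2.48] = -1.66*q - 1.35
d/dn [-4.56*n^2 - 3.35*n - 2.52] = -9.12*n - 3.35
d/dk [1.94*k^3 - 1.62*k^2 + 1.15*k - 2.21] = 5.82*k^2 - 3.24*k + 1.15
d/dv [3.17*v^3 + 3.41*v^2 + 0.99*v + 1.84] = 9.51*v^2 + 6.82*v + 0.99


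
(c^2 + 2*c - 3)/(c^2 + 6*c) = (c^2 + 2*c - 3)/(c*(c + 6))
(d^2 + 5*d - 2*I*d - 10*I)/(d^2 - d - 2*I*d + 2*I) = (d + 5)/(d - 1)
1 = 1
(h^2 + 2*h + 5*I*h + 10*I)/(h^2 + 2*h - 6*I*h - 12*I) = (h + 5*I)/(h - 6*I)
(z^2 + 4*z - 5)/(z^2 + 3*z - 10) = (z - 1)/(z - 2)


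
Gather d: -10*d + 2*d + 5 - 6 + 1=-8*d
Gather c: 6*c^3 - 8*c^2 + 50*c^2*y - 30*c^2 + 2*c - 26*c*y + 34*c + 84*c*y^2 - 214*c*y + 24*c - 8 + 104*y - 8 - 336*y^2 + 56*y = 6*c^3 + c^2*(50*y - 38) + c*(84*y^2 - 240*y + 60) - 336*y^2 + 160*y - 16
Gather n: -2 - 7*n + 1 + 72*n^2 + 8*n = 72*n^2 + n - 1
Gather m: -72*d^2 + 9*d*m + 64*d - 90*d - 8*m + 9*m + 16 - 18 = -72*d^2 - 26*d + m*(9*d + 1) - 2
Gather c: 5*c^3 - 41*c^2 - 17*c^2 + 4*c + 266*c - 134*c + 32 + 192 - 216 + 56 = 5*c^3 - 58*c^2 + 136*c + 64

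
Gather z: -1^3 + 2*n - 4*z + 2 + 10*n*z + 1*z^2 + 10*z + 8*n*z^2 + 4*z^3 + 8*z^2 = 2*n + 4*z^3 + z^2*(8*n + 9) + z*(10*n + 6) + 1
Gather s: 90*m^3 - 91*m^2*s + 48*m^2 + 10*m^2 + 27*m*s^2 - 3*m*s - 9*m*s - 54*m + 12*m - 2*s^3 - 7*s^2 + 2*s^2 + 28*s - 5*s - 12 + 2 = 90*m^3 + 58*m^2 - 42*m - 2*s^3 + s^2*(27*m - 5) + s*(-91*m^2 - 12*m + 23) - 10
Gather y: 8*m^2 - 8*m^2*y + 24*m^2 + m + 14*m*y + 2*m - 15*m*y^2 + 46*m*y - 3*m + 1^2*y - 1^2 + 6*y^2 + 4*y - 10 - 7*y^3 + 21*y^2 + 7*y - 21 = 32*m^2 - 7*y^3 + y^2*(27 - 15*m) + y*(-8*m^2 + 60*m + 12) - 32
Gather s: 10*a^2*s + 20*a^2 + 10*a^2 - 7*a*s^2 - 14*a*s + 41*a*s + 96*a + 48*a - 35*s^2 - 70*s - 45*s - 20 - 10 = 30*a^2 + 144*a + s^2*(-7*a - 35) + s*(10*a^2 + 27*a - 115) - 30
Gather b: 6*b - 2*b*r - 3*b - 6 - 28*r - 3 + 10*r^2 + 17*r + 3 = b*(3 - 2*r) + 10*r^2 - 11*r - 6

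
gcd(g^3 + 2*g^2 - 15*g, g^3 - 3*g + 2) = 1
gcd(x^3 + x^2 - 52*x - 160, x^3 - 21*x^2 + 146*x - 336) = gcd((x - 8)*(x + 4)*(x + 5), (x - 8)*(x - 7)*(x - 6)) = x - 8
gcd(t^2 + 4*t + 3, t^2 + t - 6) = t + 3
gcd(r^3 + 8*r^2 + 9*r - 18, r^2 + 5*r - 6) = r^2 + 5*r - 6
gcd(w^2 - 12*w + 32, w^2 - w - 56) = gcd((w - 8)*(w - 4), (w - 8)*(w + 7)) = w - 8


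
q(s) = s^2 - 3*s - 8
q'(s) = 2*s - 3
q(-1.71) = 0.05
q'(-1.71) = -6.42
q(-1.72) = 0.12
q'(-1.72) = -6.44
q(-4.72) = 28.44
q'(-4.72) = -12.44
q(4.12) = -3.39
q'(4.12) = 5.24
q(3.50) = -6.25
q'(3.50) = 4.00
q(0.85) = -9.83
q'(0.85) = -1.30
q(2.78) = -8.61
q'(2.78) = 2.56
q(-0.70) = -5.41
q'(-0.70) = -4.40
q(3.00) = -8.00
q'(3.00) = 3.00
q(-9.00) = 100.00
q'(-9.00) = -21.00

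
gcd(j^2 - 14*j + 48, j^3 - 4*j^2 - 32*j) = j - 8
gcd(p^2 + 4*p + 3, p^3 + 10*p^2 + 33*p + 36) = p + 3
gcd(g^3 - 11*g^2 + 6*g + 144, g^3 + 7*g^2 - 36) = g + 3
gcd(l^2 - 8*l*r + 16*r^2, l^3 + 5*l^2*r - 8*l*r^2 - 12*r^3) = 1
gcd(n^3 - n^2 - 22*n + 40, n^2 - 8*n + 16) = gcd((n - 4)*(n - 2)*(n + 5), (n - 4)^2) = n - 4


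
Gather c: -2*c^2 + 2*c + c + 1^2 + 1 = -2*c^2 + 3*c + 2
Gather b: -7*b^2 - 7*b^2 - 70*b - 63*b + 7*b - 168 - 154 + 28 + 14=-14*b^2 - 126*b - 280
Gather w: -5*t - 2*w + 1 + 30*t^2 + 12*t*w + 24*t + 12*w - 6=30*t^2 + 19*t + w*(12*t + 10) - 5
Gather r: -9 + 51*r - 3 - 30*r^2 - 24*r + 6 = -30*r^2 + 27*r - 6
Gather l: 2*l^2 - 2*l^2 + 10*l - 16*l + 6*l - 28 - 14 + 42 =0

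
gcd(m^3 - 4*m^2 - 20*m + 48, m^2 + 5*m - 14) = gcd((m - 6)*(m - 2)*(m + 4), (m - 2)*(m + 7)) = m - 2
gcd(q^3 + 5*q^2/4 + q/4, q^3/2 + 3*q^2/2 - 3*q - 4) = q + 1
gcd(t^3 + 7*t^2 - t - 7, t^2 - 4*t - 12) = 1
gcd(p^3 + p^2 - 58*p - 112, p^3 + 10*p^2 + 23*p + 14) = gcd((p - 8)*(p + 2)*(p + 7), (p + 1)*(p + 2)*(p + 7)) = p^2 + 9*p + 14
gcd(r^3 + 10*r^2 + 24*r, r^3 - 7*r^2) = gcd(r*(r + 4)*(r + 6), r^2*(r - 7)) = r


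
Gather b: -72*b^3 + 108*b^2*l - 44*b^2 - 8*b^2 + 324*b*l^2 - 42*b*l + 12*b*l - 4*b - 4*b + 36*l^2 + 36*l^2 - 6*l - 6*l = -72*b^3 + b^2*(108*l - 52) + b*(324*l^2 - 30*l - 8) + 72*l^2 - 12*l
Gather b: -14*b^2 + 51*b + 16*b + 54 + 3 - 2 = -14*b^2 + 67*b + 55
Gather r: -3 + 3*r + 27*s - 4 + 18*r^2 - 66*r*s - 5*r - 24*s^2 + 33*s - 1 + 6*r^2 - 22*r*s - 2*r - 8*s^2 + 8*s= 24*r^2 + r*(-88*s - 4) - 32*s^2 + 68*s - 8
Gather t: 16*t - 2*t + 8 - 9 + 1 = 14*t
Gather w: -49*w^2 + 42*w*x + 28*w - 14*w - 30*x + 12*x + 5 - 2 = -49*w^2 + w*(42*x + 14) - 18*x + 3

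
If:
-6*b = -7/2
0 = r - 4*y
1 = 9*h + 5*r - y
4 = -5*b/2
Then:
No Solution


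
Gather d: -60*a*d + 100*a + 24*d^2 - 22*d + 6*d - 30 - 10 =100*a + 24*d^2 + d*(-60*a - 16) - 40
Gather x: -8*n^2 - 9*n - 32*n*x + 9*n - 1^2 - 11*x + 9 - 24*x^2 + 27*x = -8*n^2 - 24*x^2 + x*(16 - 32*n) + 8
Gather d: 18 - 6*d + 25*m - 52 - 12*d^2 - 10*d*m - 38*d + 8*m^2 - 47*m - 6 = -12*d^2 + d*(-10*m - 44) + 8*m^2 - 22*m - 40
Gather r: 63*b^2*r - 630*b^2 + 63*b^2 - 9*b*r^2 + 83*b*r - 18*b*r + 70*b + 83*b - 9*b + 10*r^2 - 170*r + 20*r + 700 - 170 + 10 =-567*b^2 + 144*b + r^2*(10 - 9*b) + r*(63*b^2 + 65*b - 150) + 540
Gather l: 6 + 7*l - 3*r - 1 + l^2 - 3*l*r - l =l^2 + l*(6 - 3*r) - 3*r + 5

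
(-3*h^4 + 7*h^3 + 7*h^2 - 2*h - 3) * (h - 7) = -3*h^5 + 28*h^4 - 42*h^3 - 51*h^2 + 11*h + 21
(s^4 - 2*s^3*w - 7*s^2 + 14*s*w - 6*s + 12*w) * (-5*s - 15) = -5*s^5 + 10*s^4*w - 15*s^4 + 30*s^3*w + 35*s^3 - 70*s^2*w + 135*s^2 - 270*s*w + 90*s - 180*w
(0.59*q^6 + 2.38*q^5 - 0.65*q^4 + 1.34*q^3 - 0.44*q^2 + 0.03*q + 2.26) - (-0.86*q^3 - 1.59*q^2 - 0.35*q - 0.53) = 0.59*q^6 + 2.38*q^5 - 0.65*q^4 + 2.2*q^3 + 1.15*q^2 + 0.38*q + 2.79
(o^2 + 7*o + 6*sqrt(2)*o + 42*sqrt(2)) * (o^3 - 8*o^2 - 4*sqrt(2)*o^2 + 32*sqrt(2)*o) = o^5 - o^4 + 2*sqrt(2)*o^4 - 104*o^3 - 2*sqrt(2)*o^3 - 112*sqrt(2)*o^2 + 48*o^2 + 2688*o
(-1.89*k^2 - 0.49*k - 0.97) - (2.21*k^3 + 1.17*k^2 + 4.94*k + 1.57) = -2.21*k^3 - 3.06*k^2 - 5.43*k - 2.54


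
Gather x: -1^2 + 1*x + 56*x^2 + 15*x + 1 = 56*x^2 + 16*x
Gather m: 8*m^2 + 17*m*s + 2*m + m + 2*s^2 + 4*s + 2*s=8*m^2 + m*(17*s + 3) + 2*s^2 + 6*s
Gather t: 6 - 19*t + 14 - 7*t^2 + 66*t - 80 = -7*t^2 + 47*t - 60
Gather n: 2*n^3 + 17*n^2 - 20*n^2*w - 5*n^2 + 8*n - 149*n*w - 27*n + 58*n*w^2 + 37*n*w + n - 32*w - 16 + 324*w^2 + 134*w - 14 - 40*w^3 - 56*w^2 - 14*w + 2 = 2*n^3 + n^2*(12 - 20*w) + n*(58*w^2 - 112*w - 18) - 40*w^3 + 268*w^2 + 88*w - 28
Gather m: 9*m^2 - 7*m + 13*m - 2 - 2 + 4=9*m^2 + 6*m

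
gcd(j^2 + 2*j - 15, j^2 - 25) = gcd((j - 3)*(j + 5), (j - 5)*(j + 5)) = j + 5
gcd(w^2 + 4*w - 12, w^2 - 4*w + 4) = w - 2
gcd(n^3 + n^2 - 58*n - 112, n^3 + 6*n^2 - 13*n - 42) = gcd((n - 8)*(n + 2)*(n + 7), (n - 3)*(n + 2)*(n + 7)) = n^2 + 9*n + 14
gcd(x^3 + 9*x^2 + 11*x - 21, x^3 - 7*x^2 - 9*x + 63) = x + 3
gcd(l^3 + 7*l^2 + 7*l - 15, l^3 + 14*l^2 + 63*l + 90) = l^2 + 8*l + 15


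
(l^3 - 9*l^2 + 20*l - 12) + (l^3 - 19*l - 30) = 2*l^3 - 9*l^2 + l - 42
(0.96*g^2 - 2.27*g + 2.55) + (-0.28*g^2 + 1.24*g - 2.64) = 0.68*g^2 - 1.03*g - 0.0900000000000003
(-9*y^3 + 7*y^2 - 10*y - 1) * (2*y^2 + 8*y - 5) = -18*y^5 - 58*y^4 + 81*y^3 - 117*y^2 + 42*y + 5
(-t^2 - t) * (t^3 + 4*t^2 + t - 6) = -t^5 - 5*t^4 - 5*t^3 + 5*t^2 + 6*t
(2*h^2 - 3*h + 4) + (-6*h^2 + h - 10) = -4*h^2 - 2*h - 6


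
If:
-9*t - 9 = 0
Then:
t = -1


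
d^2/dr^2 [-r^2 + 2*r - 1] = -2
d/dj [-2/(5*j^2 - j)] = 2*(10*j - 1)/(j^2*(5*j - 1)^2)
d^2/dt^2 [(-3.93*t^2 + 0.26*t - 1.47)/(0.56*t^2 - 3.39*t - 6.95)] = (-14.758352*t^3 - 94.539312*t^2 + 22.815408*t - 437.138364)/(0.175616*t^6 - 3.189312*t^5 + 12.768168*t^4 + 40.205061*t^3 - 158.462085*t^2 - 491.236425*t - 335.702375)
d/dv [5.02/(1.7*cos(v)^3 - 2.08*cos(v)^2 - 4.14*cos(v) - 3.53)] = (25.602*cos(v)^2 - 20.8832*cos(v) - 20.7828)*sin(v)/(-1.7*cos(v)^3 + 2.08*cos(v)^2 + 4.14*cos(v) + 3.53)^2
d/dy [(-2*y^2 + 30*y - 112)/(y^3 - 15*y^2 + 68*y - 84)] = 2*(y^2 - 16*y + 52)/(y^4 - 16*y^3 + 88*y^2 - 192*y + 144)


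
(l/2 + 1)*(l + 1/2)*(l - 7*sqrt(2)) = l^3/2 - 7*sqrt(2)*l^2/2 + 5*l^2/4 - 35*sqrt(2)*l/4 + l/2 - 7*sqrt(2)/2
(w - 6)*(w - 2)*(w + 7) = w^3 - w^2 - 44*w + 84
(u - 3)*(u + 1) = u^2 - 2*u - 3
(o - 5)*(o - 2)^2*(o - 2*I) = o^4 - 9*o^3 - 2*I*o^3 + 24*o^2 + 18*I*o^2 - 20*o - 48*I*o + 40*I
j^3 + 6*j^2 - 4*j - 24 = (j - 2)*(j + 2)*(j + 6)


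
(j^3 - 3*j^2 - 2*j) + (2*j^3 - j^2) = 3*j^3 - 4*j^2 - 2*j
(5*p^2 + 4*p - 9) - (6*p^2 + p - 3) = -p^2 + 3*p - 6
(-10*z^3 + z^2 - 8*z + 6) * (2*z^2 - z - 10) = -20*z^5 + 12*z^4 + 83*z^3 + 10*z^2 + 74*z - 60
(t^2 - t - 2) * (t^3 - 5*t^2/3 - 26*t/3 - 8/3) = t^5 - 8*t^4/3 - 9*t^3 + 28*t^2/3 + 20*t + 16/3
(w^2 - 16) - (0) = w^2 - 16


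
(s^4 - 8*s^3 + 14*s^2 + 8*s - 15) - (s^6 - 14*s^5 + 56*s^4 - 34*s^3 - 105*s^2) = -s^6 + 14*s^5 - 55*s^4 + 26*s^3 + 119*s^2 + 8*s - 15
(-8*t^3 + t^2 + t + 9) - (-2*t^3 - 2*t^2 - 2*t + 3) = -6*t^3 + 3*t^2 + 3*t + 6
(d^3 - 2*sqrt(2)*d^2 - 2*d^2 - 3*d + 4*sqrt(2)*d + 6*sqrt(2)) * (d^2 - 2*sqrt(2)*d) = d^5 - 4*sqrt(2)*d^4 - 2*d^4 + 5*d^3 + 8*sqrt(2)*d^3 - 16*d^2 + 12*sqrt(2)*d^2 - 24*d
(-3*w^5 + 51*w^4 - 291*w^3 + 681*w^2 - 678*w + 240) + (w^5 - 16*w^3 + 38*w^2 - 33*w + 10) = -2*w^5 + 51*w^4 - 307*w^3 + 719*w^2 - 711*w + 250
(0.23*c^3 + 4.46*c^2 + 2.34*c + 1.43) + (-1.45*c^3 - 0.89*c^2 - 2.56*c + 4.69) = -1.22*c^3 + 3.57*c^2 - 0.22*c + 6.12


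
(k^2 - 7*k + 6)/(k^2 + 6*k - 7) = (k - 6)/(k + 7)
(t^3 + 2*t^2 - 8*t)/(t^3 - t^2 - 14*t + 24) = t/(t - 3)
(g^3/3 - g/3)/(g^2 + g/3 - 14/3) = (g^3 - g)/(3*g^2 + g - 14)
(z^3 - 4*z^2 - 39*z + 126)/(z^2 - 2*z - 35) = (z^2 + 3*z - 18)/(z + 5)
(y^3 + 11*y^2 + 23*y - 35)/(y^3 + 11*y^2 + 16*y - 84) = (y^2 + 4*y - 5)/(y^2 + 4*y - 12)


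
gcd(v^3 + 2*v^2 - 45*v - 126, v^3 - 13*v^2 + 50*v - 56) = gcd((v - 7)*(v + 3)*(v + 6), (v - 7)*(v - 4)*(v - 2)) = v - 7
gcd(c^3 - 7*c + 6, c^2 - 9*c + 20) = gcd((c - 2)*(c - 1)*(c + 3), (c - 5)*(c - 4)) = 1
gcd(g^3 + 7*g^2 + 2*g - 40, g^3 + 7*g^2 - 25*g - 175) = g + 5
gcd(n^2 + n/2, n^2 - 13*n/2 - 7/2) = n + 1/2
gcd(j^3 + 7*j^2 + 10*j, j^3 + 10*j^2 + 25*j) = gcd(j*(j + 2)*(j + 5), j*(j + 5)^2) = j^2 + 5*j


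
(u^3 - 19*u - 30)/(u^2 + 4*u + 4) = (u^2 - 2*u - 15)/(u + 2)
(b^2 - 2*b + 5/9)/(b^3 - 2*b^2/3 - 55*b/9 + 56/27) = 3*(3*b - 5)/(9*b^2 - 3*b - 56)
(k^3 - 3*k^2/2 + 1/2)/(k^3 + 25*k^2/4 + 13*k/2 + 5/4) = 2*(2*k^3 - 3*k^2 + 1)/(4*k^3 + 25*k^2 + 26*k + 5)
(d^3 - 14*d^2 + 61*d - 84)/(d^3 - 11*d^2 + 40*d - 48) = (d - 7)/(d - 4)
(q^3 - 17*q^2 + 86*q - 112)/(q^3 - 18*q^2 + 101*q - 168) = (q - 2)/(q - 3)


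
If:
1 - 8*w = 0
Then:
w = 1/8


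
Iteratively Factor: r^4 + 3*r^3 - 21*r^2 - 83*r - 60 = (r + 1)*(r^3 + 2*r^2 - 23*r - 60) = (r + 1)*(r + 4)*(r^2 - 2*r - 15) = (r + 1)*(r + 3)*(r + 4)*(r - 5)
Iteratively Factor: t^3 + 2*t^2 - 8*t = (t - 2)*(t^2 + 4*t) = t*(t - 2)*(t + 4)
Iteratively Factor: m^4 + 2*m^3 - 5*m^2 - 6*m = (m)*(m^3 + 2*m^2 - 5*m - 6) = m*(m + 3)*(m^2 - m - 2) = m*(m + 1)*(m + 3)*(m - 2)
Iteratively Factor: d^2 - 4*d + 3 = (d - 1)*(d - 3)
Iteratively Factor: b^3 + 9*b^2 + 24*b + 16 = (b + 4)*(b^2 + 5*b + 4) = (b + 4)^2*(b + 1)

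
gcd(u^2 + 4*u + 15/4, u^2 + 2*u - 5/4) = u + 5/2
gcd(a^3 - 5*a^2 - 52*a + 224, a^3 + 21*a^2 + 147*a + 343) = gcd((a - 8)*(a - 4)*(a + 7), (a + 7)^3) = a + 7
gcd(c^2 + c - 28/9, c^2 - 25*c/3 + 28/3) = c - 4/3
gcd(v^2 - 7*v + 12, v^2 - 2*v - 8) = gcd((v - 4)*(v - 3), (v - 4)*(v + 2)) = v - 4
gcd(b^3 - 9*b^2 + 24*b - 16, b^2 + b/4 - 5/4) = b - 1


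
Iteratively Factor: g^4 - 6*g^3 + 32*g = (g + 2)*(g^3 - 8*g^2 + 16*g) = g*(g + 2)*(g^2 - 8*g + 16) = g*(g - 4)*(g + 2)*(g - 4)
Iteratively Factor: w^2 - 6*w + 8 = (w - 2)*(w - 4)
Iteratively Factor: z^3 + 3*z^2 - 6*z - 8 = (z + 1)*(z^2 + 2*z - 8) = (z - 2)*(z + 1)*(z + 4)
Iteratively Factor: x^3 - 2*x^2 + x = (x - 1)*(x^2 - x) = (x - 1)^2*(x)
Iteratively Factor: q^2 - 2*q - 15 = (q - 5)*(q + 3)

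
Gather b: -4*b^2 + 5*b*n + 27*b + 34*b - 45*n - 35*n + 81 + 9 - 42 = -4*b^2 + b*(5*n + 61) - 80*n + 48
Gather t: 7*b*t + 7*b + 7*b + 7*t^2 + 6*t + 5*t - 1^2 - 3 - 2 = 14*b + 7*t^2 + t*(7*b + 11) - 6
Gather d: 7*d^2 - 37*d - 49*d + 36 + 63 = 7*d^2 - 86*d + 99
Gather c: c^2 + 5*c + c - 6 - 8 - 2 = c^2 + 6*c - 16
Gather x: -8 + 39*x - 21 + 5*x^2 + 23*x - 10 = 5*x^2 + 62*x - 39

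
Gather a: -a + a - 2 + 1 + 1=0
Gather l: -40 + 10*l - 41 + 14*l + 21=24*l - 60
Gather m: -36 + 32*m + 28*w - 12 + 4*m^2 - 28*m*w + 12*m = 4*m^2 + m*(44 - 28*w) + 28*w - 48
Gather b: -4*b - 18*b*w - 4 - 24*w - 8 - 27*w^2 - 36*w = b*(-18*w - 4) - 27*w^2 - 60*w - 12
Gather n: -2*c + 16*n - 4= -2*c + 16*n - 4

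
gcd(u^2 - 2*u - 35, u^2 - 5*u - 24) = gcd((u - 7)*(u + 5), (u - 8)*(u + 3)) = 1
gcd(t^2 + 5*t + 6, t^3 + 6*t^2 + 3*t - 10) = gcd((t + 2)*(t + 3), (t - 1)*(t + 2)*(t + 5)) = t + 2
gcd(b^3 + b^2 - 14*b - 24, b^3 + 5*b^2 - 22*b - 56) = b^2 - 2*b - 8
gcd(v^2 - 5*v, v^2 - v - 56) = 1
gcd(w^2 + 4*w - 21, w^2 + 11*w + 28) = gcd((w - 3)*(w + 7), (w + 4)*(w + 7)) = w + 7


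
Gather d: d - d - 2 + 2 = 0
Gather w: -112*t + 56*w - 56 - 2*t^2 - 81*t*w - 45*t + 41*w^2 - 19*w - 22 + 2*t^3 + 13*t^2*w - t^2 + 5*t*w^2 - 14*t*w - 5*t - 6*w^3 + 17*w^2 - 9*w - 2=2*t^3 - 3*t^2 - 162*t - 6*w^3 + w^2*(5*t + 58) + w*(13*t^2 - 95*t + 28) - 80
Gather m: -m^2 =-m^2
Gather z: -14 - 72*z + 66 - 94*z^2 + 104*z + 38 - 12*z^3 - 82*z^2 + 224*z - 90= -12*z^3 - 176*z^2 + 256*z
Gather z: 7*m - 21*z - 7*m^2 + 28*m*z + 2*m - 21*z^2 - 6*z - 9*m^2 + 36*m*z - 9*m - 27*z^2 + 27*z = -16*m^2 + 64*m*z - 48*z^2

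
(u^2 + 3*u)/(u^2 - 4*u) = (u + 3)/(u - 4)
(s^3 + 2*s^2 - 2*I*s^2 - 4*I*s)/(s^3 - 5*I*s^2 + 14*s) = (s^2 + 2*s*(1 - I) - 4*I)/(s^2 - 5*I*s + 14)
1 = 1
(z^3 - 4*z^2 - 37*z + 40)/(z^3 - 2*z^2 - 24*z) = (-z^3 + 4*z^2 + 37*z - 40)/(z*(-z^2 + 2*z + 24))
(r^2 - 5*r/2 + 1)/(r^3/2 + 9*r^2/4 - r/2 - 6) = 2*(2*r^2 - 5*r + 2)/(2*r^3 + 9*r^2 - 2*r - 24)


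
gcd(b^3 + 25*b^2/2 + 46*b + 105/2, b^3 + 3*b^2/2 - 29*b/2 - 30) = b^2 + 11*b/2 + 15/2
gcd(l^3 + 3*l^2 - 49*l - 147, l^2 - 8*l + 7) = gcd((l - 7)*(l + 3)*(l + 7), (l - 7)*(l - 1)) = l - 7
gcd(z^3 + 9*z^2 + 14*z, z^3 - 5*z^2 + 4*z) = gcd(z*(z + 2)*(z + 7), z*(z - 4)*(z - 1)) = z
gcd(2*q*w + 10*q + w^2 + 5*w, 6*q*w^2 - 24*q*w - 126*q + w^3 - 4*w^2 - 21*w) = 1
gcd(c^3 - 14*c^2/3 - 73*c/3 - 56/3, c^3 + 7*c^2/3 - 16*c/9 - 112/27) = c + 7/3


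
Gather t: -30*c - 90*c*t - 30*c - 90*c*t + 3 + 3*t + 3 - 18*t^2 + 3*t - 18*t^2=-60*c - 36*t^2 + t*(6 - 180*c) + 6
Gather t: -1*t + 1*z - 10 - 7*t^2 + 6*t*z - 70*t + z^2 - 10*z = -7*t^2 + t*(6*z - 71) + z^2 - 9*z - 10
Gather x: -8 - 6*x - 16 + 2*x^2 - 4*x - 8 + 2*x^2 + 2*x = 4*x^2 - 8*x - 32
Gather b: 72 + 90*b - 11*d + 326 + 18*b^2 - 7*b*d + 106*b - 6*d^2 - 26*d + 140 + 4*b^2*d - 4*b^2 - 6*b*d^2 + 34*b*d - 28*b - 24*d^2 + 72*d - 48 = b^2*(4*d + 14) + b*(-6*d^2 + 27*d + 168) - 30*d^2 + 35*d + 490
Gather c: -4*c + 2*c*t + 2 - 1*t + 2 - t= c*(2*t - 4) - 2*t + 4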